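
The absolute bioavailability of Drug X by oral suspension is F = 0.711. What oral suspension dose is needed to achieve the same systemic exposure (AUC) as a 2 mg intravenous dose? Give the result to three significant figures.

D_oral = 2.81 mg

For equal systemic exposure: F × D_ev = D_iv
D_ev = D_iv / F = 2 / 0.711 = 2.81294 mg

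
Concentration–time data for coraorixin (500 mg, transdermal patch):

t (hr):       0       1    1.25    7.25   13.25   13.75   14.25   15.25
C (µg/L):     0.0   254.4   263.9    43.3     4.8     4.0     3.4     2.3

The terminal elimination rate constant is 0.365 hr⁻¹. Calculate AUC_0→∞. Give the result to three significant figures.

AUC = 1270 µg/L·hr

Trapezoidal AUC_0→15.25:
  [0→1]: (0.0+254.4)/2 × 1 = 127.2
  [1→1.25]: (254.4+263.9)/2 × 0.25 = 64.7875
  [1.25→7.25]: (263.9+43.3)/2 × 6 = 921.6
  [7.25→13.25]: (43.3+4.8)/2 × 6 = 144.3
  [13.25→13.75]: (4.8+4.0)/2 × 0.5 = 2.2
  [13.75→14.25]: (4.0+3.4)/2 × 0.5 = 1.85
  [14.25→15.25]: (3.4+2.3)/2 × 1 = 2.85
  Sum = 1264.7875 µg/L·hr
Extrapolated tail: C_last / k_e = 2.3 / 0.365 = 6.301
AUC_0→∞ = 1264.7875 + 6.301 = 1271.0885 µg/L·hr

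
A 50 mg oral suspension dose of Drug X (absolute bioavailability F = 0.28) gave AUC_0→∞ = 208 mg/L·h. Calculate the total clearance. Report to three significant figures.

CL = 0.0673 L/h

CL = F × Dose / AUC_0→∞
   = 0.28 × 50 / 208 = 0.0673077 L/h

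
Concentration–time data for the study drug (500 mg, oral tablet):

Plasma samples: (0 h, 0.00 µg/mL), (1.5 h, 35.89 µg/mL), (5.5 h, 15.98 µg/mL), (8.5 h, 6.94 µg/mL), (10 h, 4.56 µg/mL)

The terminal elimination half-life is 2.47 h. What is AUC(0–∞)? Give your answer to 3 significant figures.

Trapezoidal AUC_0→10:
  [0→1.5]: (0.00+35.89)/2 × 1.5 = 26.9175
  [1.5→5.5]: (35.89+15.98)/2 × 4 = 103.74
  [5.5→8.5]: (15.98+6.94)/2 × 3 = 34.38
  [8.5→10]: (6.94+4.56)/2 × 1.5 = 8.625
  Sum = 173.6625 µg/mL·h
k_e = ln2 / t½ = 0.693147 / 2.47 = 0.2806 h^-1
Extrapolated tail: C_last / k_e = 4.56 / 0.2806 = 16.251
AUC_0→∞ = 173.6625 + 16.251 = 189.9135 µg/mL·h

AUC = 190 µg/mL·h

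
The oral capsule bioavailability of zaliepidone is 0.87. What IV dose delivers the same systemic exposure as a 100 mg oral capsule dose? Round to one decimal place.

Systemic exposure from an extravascular dose = F × D_ev, so the equivalent IV dose is F × D_ev.
D_iv = F × D_ev = 0.87 × 100 = 87 mg

D_iv = 87.0 mg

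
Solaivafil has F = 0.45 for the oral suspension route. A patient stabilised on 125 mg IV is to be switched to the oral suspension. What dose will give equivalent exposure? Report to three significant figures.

D_oral = 278 mg

For equal systemic exposure: F × D_ev = D_iv
D_ev = D_iv / F = 125 / 0.45 = 277.778 mg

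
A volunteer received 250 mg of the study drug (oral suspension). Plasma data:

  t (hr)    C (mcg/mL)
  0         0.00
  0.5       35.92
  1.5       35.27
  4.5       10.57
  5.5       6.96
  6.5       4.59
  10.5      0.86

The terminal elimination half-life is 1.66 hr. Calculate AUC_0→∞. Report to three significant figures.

AUC = 141 mcg/mL·hr

Trapezoidal AUC_0→10.5:
  [0→0.5]: (0.00+35.92)/2 × 0.5 = 8.98
  [0.5→1.5]: (35.92+35.27)/2 × 1 = 35.595
  [1.5→4.5]: (35.27+10.57)/2 × 3 = 68.76
  [4.5→5.5]: (10.57+6.96)/2 × 1 = 8.765
  [5.5→6.5]: (6.96+4.59)/2 × 1 = 5.775
  [6.5→10.5]: (4.59+0.86)/2 × 4 = 10.9
  Sum = 138.775 mcg/mL·hr
k_e = ln2 / t½ = 0.693147 / 1.66 = 0.4176 hr^-1
Extrapolated tail: C_last / k_e = 0.86 / 0.4176 = 2.059
AUC_0→∞ = 138.775 + 2.059 = 140.834 mcg/mL·hr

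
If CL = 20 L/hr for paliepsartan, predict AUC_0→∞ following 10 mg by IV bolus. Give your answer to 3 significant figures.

AUC_0→∞ = Dose_iv / CL
        = 10 / 20 = 0.5 mg/L·hr

AUC = 0.500 mg/L·hr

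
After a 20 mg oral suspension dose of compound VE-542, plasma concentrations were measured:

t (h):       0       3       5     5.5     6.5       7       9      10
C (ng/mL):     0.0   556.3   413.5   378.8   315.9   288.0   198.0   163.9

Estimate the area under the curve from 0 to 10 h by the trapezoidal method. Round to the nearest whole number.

AUC = 3168 ng/mL·h

Trapezoidal AUC_0→10:
  [0→3]: (0.0+556.3)/2 × 3 = 834.45
  [3→5]: (556.3+413.5)/2 × 2 = 969.8
  [5→5.5]: (413.5+378.8)/2 × 0.5 = 198.075
  [5.5→6.5]: (378.8+315.9)/2 × 1 = 347.35
  [6.5→7]: (315.9+288.0)/2 × 0.5 = 150.975
  [7→9]: (288.0+198.0)/2 × 2 = 486.0
  [9→10]: (198.0+163.9)/2 × 1 = 180.95
  Sum = 3167.6 ng/mL·h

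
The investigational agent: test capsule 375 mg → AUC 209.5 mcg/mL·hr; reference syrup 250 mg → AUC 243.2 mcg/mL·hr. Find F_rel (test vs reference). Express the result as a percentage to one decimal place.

F_rel = (AUC_test/D_test) / (AUC_ref/D_ref)
      = (209.5/375) / (243.2/250)
      = 0.558667 / 0.9728 = 0.5743 = 57.43%

F_rel = 57.4%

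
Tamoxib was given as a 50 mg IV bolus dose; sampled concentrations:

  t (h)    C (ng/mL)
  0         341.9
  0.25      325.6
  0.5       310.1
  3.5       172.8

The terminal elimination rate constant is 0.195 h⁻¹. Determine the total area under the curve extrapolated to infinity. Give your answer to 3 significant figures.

Trapezoidal AUC_0→3.5:
  [0→0.25]: (341.9+325.6)/2 × 0.25 = 83.4375
  [0.25→0.5]: (325.6+310.1)/2 × 0.25 = 79.4625
  [0.5→3.5]: (310.1+172.8)/2 × 3 = 724.35
  Sum = 887.25 ng/mL·h
Extrapolated tail: C_last / k_e = 172.8 / 0.195 = 886.154
AUC_0→∞ = 887.25 + 886.154 = 1773.404 ng/mL·h

AUC = 1770 ng/mL·h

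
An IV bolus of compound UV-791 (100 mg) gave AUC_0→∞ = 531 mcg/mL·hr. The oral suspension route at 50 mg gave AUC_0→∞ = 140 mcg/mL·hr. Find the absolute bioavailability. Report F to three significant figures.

F = 0.527

F = (AUC_ev / D_ev) / (AUC_iv / D_iv)
  = (140/50) / (531/100)
  = 2.8 / 5.31 = 0.5273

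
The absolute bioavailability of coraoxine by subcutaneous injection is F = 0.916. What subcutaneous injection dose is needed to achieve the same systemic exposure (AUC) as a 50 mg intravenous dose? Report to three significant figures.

D_subcutaneous = 54.6 mg

For equal systemic exposure: F × D_ev = D_iv
D_ev = D_iv / F = 50 / 0.916 = 54.5852 mg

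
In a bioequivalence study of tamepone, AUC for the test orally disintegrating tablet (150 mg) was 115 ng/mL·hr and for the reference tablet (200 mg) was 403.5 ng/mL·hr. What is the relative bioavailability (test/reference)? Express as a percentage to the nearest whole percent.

F_rel = (AUC_test/D_test) / (AUC_ref/D_ref)
      = (115/150) / (403.5/200)
      = 0.766667 / 2.0175 = 0.3800 = 38.00%

F_rel = 38%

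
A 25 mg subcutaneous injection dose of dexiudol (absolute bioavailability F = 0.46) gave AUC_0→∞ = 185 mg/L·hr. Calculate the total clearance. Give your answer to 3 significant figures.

CL = 0.0622 L/hr

CL = F × Dose / AUC_0→∞
   = 0.46 × 25 / 185 = 0.0621622 L/hr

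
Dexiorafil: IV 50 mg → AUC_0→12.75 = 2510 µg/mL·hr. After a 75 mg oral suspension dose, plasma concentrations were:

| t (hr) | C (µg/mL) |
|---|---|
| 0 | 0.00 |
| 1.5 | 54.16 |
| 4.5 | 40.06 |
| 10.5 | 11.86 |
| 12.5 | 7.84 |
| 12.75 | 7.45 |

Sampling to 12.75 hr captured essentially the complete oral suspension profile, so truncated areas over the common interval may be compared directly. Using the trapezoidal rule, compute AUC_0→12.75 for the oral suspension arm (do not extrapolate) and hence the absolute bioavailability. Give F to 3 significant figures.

F = 0.0954

Trapezoidal AUC_0→12.75 (oral suspension):
  [0→1.5]: (0.00+54.16)/2 × 1.5 = 40.62
  [1.5→4.5]: (54.16+40.06)/2 × 3 = 141.33
  [4.5→10.5]: (40.06+11.86)/2 × 6 = 155.76
  [10.5→12.5]: (11.86+7.84)/2 × 2 = 19.7
  [12.5→12.75]: (7.84+7.45)/2 × 0.25 = 1.91125
  Sum = 359.32125 µg/mL·hr
F = (AUC_ev/D_ev)/(AUC_iv/D_iv) = (359.32125/75)/(2510/50) = 4.79095/50.2 = 0.0954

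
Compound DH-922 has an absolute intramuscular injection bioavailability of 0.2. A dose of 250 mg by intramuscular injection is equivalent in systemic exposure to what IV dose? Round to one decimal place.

Systemic exposure from an extravascular dose = F × D_ev, so the equivalent IV dose is F × D_ev.
D_iv = F × D_ev = 0.2 × 250 = 50 mg

D_iv = 50.0 mg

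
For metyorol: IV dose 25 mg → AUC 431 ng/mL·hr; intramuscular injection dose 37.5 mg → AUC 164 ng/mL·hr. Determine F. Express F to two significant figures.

F = 0.25

F = (AUC_ev / D_ev) / (AUC_iv / D_iv)
  = (164/37.5) / (431/25)
  = 4.37333 / 17.24 = 0.2537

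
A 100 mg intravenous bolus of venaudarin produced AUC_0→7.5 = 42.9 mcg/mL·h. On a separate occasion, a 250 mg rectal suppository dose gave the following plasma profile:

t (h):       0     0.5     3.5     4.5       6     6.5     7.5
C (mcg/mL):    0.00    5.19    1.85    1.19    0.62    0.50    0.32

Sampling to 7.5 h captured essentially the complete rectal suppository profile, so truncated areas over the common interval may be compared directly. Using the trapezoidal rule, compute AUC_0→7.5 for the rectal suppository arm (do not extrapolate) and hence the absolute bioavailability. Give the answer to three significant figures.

Trapezoidal AUC_0→7.5 (rectal suppository):
  [0→0.5]: (0.00+5.19)/2 × 0.5 = 1.2975
  [0.5→3.5]: (5.19+1.85)/2 × 3 = 10.56
  [3.5→4.5]: (1.85+1.19)/2 × 1 = 1.52
  [4.5→6]: (1.19+0.62)/2 × 1.5 = 1.3575
  [6→6.5]: (0.62+0.50)/2 × 0.5 = 0.28
  [6.5→7.5]: (0.50+0.32)/2 × 1 = 0.41
  Sum = 15.425 mcg/mL·h
F = (AUC_ev/D_ev)/(AUC_iv/D_iv) = (15.425/250)/(42.9/100) = 0.0617/0.429 = 0.1438

F = 0.144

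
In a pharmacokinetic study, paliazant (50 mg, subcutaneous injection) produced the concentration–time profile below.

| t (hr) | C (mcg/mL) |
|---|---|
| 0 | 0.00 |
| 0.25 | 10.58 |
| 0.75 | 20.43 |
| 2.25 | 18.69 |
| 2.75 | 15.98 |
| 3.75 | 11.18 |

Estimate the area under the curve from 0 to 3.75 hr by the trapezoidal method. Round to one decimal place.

AUC = 60.7 mcg/mL·hr

Trapezoidal AUC_0→3.75:
  [0→0.25]: (0.00+10.58)/2 × 0.25 = 1.3225
  [0.25→0.75]: (10.58+20.43)/2 × 0.5 = 7.7525
  [0.75→2.25]: (20.43+18.69)/2 × 1.5 = 29.34
  [2.25→2.75]: (18.69+15.98)/2 × 0.5 = 8.6675
  [2.75→3.75]: (15.98+11.18)/2 × 1 = 13.58
  Sum = 60.6625 mcg/mL·hr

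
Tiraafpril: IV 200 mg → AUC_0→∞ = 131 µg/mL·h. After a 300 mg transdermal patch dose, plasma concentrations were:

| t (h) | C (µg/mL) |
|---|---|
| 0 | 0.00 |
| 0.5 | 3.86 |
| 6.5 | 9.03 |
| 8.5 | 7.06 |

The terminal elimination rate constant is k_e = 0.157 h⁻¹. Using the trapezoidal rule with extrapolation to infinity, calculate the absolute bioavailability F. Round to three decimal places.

F = 0.512

Trapezoidal AUC_0→8.5 (transdermal patch):
  [0→0.5]: (0.00+3.86)/2 × 0.5 = 0.965
  [0.5→6.5]: (3.86+9.03)/2 × 6 = 38.67
  [6.5→8.5]: (9.03+7.06)/2 × 2 = 16.09
  Sum = 55.725 µg/mL·h
Tail: C_last/k_e = 7.06/0.157 = 44.968
AUC_0→∞ (transdermal patch) = 55.725 + 44.968 = 100.693 µg/mL·h
F = (AUC_ev/D_ev)/(AUC_iv/D_iv) = (100.693/300)/(131/200) = 0.335643/0.655 = 0.5124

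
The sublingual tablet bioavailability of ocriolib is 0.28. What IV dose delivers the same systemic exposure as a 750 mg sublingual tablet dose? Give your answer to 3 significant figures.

D_iv = 210 mg

Systemic exposure from an extravascular dose = F × D_ev, so the equivalent IV dose is F × D_ev.
D_iv = F × D_ev = 0.28 × 750 = 210 mg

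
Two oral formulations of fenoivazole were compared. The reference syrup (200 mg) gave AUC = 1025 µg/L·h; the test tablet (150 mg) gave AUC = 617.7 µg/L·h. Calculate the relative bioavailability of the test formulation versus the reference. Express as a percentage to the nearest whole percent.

F_rel = 80%

F_rel = (AUC_test/D_test) / (AUC_ref/D_ref)
      = (617.7/150) / (1025/200)
      = 4.118 / 5.125 = 0.8035 = 80.35%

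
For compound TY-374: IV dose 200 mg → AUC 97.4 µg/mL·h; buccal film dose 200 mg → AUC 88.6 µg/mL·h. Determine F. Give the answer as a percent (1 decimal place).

F = (AUC_ev / D_ev) / (AUC_iv / D_iv)
  = (88.6/200) / (97.4/200)
  = 0.443 / 0.487 = 0.9097
  = 90.97%

F = 91.0%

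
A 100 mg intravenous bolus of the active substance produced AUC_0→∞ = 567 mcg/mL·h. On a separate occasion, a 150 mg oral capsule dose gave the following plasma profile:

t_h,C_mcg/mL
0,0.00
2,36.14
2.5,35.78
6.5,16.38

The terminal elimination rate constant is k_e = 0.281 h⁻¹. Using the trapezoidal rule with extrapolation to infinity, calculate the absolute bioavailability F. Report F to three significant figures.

Trapezoidal AUC_0→6.5 (oral capsule):
  [0→2]: (0.00+36.14)/2 × 2 = 36.14
  [2→2.5]: (36.14+35.78)/2 × 0.5 = 17.98
  [2.5→6.5]: (35.78+16.38)/2 × 4 = 104.32
  Sum = 158.44 mcg/mL·h
Tail: C_last/k_e = 16.38/0.281 = 58.292
AUC_0→∞ (oral capsule) = 158.44 + 58.292 = 216.732 mcg/mL·h
F = (AUC_ev/D_ev)/(AUC_iv/D_iv) = (216.732/150)/(567/100) = 1.44488/5.67 = 0.2548

F = 0.255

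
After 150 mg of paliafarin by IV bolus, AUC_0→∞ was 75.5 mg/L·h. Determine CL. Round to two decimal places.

CL = 1.99 L/h

CL = Dose_iv / AUC_0→∞
   = 150 / 75.5 = 1.98675 L/h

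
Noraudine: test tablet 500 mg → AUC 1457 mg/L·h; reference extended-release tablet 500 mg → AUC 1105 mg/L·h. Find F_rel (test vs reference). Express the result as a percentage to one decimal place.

F_rel = 131.9%

F_rel = (AUC_test/D_test) / (AUC_ref/D_ref)
      = (1457/500) / (1105/500)
      = 2.914 / 2.21 = 1.3186 = 131.86%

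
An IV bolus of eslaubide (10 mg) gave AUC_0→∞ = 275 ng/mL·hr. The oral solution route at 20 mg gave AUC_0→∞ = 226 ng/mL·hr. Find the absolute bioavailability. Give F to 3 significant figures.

F = (AUC_ev / D_ev) / (AUC_iv / D_iv)
  = (226/20) / (275/10)
  = 11.3 / 27.5 = 0.4109

F = 0.411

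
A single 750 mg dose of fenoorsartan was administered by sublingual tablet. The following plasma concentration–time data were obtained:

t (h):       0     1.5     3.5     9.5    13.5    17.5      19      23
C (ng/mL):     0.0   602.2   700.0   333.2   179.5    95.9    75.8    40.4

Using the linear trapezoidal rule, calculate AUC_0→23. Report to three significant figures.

Trapezoidal AUC_0→23:
  [0→1.5]: (0.0+602.2)/2 × 1.5 = 451.65
  [1.5→3.5]: (602.2+700.0)/2 × 2 = 1302.2
  [3.5→9.5]: (700.0+333.2)/2 × 6 = 3099.6
  [9.5→13.5]: (333.2+179.5)/2 × 4 = 1025.4
  [13.5→17.5]: (179.5+95.9)/2 × 4 = 550.8
  [17.5→19]: (95.9+75.8)/2 × 1.5 = 128.775
  [19→23]: (75.8+40.4)/2 × 4 = 232.4
  Sum = 6790.825 ng/mL·h

AUC = 6790 ng/mL·h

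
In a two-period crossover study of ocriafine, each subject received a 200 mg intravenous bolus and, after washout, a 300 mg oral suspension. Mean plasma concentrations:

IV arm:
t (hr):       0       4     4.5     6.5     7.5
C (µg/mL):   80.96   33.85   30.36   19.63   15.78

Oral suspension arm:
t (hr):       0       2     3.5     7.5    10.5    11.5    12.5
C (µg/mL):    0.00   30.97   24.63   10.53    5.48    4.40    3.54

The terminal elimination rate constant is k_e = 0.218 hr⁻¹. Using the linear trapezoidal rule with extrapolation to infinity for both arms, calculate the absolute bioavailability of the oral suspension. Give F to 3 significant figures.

F = 0.332

Trapezoidal AUC_0→7.5 (IV):
  [0→4]: (80.96+33.85)/2 × 4 = 229.62
  [4→4.5]: (33.85+30.36)/2 × 0.5 = 16.0525
  [4.5→6.5]: (30.36+19.63)/2 × 2 = 49.99
  [6.5→7.5]: (19.63+15.78)/2 × 1 = 17.705
  Sum = 313.3675 µg/mL·hr
IV tail: 15.78/0.218 = 72.385; AUC_iv,0→∞ = 313.3675 + 72.385 = 385.7525 µg/mL·hr
Trapezoidal AUC_0→12.5 (oral suspension):
  [0→2]: (0.00+30.97)/2 × 2 = 30.97
  [2→3.5]: (30.97+24.63)/2 × 1.5 = 41.7
  [3.5→7.5]: (24.63+10.53)/2 × 4 = 70.32
  [7.5→10.5]: (10.53+5.48)/2 × 3 = 24.015
  [10.5→11.5]: (5.48+4.40)/2 × 1 = 4.94
  [11.5→12.5]: (4.40+3.54)/2 × 1 = 3.97
  Sum = 175.915 µg/mL·hr
oral suspension tail: 3.54/0.218 = 16.239; AUC_ev,0→∞ = 175.915 + 16.239 = 192.154 µg/mL·hr
F = (AUC_ev/D_ev)/(AUC_iv/D_iv) = (192.154/300)/(385.7525/200) = 0.640513/1.9287625 = 0.3321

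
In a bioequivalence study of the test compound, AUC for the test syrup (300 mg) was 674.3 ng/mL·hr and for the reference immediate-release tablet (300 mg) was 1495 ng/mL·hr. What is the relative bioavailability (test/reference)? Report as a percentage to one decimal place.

F_rel = (AUC_test/D_test) / (AUC_ref/D_ref)
      = (674.3/300) / (1495/300)
      = 2.24767 / 4.98333 = 0.4510 = 45.10%

F_rel = 45.1%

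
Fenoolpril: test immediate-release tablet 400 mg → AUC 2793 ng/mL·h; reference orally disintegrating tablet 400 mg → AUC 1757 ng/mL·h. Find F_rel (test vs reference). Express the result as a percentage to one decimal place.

F_rel = 159.0%

F_rel = (AUC_test/D_test) / (AUC_ref/D_ref)
      = (2793/400) / (1757/400)
      = 6.9825 / 4.3925 = 1.5896 = 158.96%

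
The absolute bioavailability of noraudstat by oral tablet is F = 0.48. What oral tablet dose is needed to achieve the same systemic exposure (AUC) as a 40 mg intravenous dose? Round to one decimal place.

D_oral = 83.3 mg

For equal systemic exposure: F × D_ev = D_iv
D_ev = D_iv / F = 40 / 0.48 = 83.3333 mg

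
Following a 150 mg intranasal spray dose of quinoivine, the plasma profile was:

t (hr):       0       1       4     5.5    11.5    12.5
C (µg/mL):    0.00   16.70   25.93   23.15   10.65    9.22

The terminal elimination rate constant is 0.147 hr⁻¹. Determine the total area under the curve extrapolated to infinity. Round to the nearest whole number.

Trapezoidal AUC_0→12.5:
  [0→1]: (0.00+16.70)/2 × 1 = 8.35
  [1→4]: (16.70+25.93)/2 × 3 = 63.945
  [4→5.5]: (25.93+23.15)/2 × 1.5 = 36.81
  [5.5→11.5]: (23.15+10.65)/2 × 6 = 101.4
  [11.5→12.5]: (10.65+9.22)/2 × 1 = 9.935
  Sum = 220.44 µg/mL·hr
Extrapolated tail: C_last / k_e = 9.22 / 0.147 = 62.721
AUC_0→∞ = 220.44 + 62.721 = 283.161 µg/mL·hr

AUC = 283 µg/mL·hr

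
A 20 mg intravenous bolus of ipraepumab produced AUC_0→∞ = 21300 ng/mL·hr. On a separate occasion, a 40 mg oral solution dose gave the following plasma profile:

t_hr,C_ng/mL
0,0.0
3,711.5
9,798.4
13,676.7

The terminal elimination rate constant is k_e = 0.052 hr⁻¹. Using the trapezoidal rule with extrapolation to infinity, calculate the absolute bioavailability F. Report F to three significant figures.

Trapezoidal AUC_0→13 (oral solution):
  [0→3]: (0.0+711.5)/2 × 3 = 1067.25
  [3→9]: (711.5+798.4)/2 × 6 = 4529.7
  [9→13]: (798.4+676.7)/2 × 4 = 2950.2
  Sum = 8547.15 ng/mL·hr
Tail: C_last/k_e = 676.7/0.052 = 13013.462
AUC_0→∞ (oral solution) = 8547.15 + 13013.462 = 21560.612 ng/mL·hr
F = (AUC_ev/D_ev)/(AUC_iv/D_iv) = (21560.612/40)/(21300/20) = 539.0153/1065 = 0.5061

F = 0.506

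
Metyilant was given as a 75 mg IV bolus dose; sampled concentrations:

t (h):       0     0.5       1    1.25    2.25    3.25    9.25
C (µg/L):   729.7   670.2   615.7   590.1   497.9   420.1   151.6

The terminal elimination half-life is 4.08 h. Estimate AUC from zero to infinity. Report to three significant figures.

AUC = 4430 µg/L·h

Trapezoidal AUC_0→9.25:
  [0→0.5]: (729.7+670.2)/2 × 0.5 = 349.975
  [0.5→1]: (670.2+615.7)/2 × 0.5 = 321.475
  [1→1.25]: (615.7+590.1)/2 × 0.25 = 150.725
  [1.25→2.25]: (590.1+497.9)/2 × 1 = 544.0
  [2.25→3.25]: (497.9+420.1)/2 × 1 = 459.0
  [3.25→9.25]: (420.1+151.6)/2 × 6 = 1715.1
  Sum = 3540.275 µg/L·h
k_e = ln2 / t½ = 0.693147 / 4.08 = 0.1699 h^-1
Extrapolated tail: C_last / k_e = 151.6 / 0.1699 = 892.290
AUC_0→∞ = 3540.275 + 892.290 = 4432.565 µg/L·h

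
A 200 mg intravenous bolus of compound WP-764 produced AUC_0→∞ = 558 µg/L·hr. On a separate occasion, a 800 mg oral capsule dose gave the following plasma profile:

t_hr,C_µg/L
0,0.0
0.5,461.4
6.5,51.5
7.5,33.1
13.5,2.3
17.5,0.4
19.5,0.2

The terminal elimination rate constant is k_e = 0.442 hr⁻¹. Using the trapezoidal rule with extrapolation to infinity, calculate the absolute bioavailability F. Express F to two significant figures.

F = 0.81

Trapezoidal AUC_0→19.5 (oral capsule):
  [0→0.5]: (0.0+461.4)/2 × 0.5 = 115.35
  [0.5→6.5]: (461.4+51.5)/2 × 6 = 1538.7
  [6.5→7.5]: (51.5+33.1)/2 × 1 = 42.3
  [7.5→13.5]: (33.1+2.3)/2 × 6 = 106.2
  [13.5→17.5]: (2.3+0.4)/2 × 4 = 5.4
  [17.5→19.5]: (0.4+0.2)/2 × 2 = 0.6
  Sum = 1808.55 µg/L·hr
Tail: C_last/k_e = 0.2/0.442 = 0.452
AUC_0→∞ (oral capsule) = 1808.55 + 0.452 = 1809.002 µg/L·hr
F = (AUC_ev/D_ev)/(AUC_iv/D_iv) = (1809.002/800)/(558/200) = 2.2612525/2.79 = 0.8105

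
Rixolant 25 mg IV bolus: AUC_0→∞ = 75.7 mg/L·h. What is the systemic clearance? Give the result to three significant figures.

CL = 0.330 L/h

CL = Dose_iv / AUC_0→∞
   = 25 / 75.7 = 0.330251 L/h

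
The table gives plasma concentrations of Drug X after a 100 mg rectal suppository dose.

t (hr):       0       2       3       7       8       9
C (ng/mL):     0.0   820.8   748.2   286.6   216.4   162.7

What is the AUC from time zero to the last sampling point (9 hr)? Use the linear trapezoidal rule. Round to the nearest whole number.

AUC = 4116 ng/mL·hr

Trapezoidal AUC_0→9:
  [0→2]: (0.0+820.8)/2 × 2 = 820.8
  [2→3]: (820.8+748.2)/2 × 1 = 784.5
  [3→7]: (748.2+286.6)/2 × 4 = 2069.6
  [7→8]: (286.6+216.4)/2 × 1 = 251.5
  [8→9]: (216.4+162.7)/2 × 1 = 189.55
  Sum = 4115.95 ng/mL·hr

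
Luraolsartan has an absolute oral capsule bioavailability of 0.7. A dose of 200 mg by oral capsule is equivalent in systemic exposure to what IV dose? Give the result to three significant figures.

Systemic exposure from an extravascular dose = F × D_ev, so the equivalent IV dose is F × D_ev.
D_iv = F × D_ev = 0.7 × 200 = 140 mg

D_iv = 140 mg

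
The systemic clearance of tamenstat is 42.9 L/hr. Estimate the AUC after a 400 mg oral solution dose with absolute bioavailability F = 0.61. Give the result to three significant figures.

AUC_0→∞ = F × Dose / CL
        = 0.61 × 400 / 42.9 = 5.68765 mg/L·hr

AUC = 5.69 mg/L·hr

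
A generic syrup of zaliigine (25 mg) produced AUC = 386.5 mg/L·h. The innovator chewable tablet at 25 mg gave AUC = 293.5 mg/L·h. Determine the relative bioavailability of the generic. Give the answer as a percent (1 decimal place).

F_rel = 131.7%

F_rel = (AUC_test/D_test) / (AUC_ref/D_ref)
      = (386.5/25) / (293.5/25)
      = 15.46 / 11.74 = 1.3169 = 131.69%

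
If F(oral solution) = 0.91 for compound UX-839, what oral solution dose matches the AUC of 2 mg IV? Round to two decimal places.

D_oral = 2.20 mg

For equal systemic exposure: F × D_ev = D_iv
D_ev = D_iv / F = 2 / 0.91 = 2.1978 mg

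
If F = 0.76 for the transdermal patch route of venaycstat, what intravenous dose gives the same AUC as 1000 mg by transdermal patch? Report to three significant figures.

D_iv = 760 mg

Systemic exposure from an extravascular dose = F × D_ev, so the equivalent IV dose is F × D_ev.
D_iv = F × D_ev = 0.76 × 1000 = 760 mg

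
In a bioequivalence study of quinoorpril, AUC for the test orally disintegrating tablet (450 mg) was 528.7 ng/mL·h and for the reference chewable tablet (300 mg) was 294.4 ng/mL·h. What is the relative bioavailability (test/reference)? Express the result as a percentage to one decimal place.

F_rel = (AUC_test/D_test) / (AUC_ref/D_ref)
      = (528.7/450) / (294.4/300)
      = 1.17489 / 0.981333 = 1.1972 = 119.72%

F_rel = 119.7%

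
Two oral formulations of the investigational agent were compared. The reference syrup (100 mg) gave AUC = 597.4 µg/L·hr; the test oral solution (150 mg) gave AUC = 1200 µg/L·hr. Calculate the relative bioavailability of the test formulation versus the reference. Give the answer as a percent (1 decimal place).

F_rel = 133.9%

F_rel = (AUC_test/D_test) / (AUC_ref/D_ref)
      = (1200/150) / (597.4/100)
      = 8 / 5.974 = 1.3391 = 133.91%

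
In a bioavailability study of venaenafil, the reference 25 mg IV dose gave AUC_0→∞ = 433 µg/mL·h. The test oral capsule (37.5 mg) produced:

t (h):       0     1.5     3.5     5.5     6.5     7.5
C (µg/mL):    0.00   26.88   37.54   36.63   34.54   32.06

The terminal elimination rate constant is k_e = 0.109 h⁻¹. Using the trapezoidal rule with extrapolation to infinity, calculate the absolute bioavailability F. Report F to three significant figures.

Trapezoidal AUC_0→7.5 (oral capsule):
  [0→1.5]: (0.00+26.88)/2 × 1.5 = 20.16
  [1.5→3.5]: (26.88+37.54)/2 × 2 = 64.42
  [3.5→5.5]: (37.54+36.63)/2 × 2 = 74.17
  [5.5→6.5]: (36.63+34.54)/2 × 1 = 35.585
  [6.5→7.5]: (34.54+32.06)/2 × 1 = 33.3
  Sum = 227.635 µg/mL·h
Tail: C_last/k_e = 32.06/0.109 = 294.128
AUC_0→∞ (oral capsule) = 227.635 + 294.128 = 521.763 µg/mL·h
F = (AUC_ev/D_ev)/(AUC_iv/D_iv) = (521.763/37.5)/(433/25) = 13.91368/17.32 = 0.8033

F = 0.803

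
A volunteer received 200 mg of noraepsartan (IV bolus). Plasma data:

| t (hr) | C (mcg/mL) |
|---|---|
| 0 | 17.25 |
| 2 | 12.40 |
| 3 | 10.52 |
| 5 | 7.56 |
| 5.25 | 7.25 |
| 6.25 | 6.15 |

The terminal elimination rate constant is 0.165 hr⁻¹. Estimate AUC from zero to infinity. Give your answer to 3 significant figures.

AUC = 105 mcg/mL·hr

Trapezoidal AUC_0→6.25:
  [0→2]: (17.25+12.40)/2 × 2 = 29.65
  [2→3]: (12.40+10.52)/2 × 1 = 11.46
  [3→5]: (10.52+7.56)/2 × 2 = 18.08
  [5→5.25]: (7.56+7.25)/2 × 0.25 = 1.85125
  [5.25→6.25]: (7.25+6.15)/2 × 1 = 6.7
  Sum = 67.74125 mcg/mL·hr
Extrapolated tail: C_last / k_e = 6.15 / 0.165 = 37.273
AUC_0→∞ = 67.74125 + 37.273 = 105.01425 mcg/mL·hr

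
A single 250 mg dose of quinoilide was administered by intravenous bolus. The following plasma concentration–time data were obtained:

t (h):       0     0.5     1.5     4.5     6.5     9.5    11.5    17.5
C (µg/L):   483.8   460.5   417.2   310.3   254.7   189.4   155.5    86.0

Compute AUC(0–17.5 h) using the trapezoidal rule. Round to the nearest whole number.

AUC = 4067 µg/L·h

Trapezoidal AUC_0→17.5:
  [0→0.5]: (483.8+460.5)/2 × 0.5 = 236.075
  [0.5→1.5]: (460.5+417.2)/2 × 1 = 438.85
  [1.5→4.5]: (417.2+310.3)/2 × 3 = 1091.25
  [4.5→6.5]: (310.3+254.7)/2 × 2 = 565.0
  [6.5→9.5]: (254.7+189.4)/2 × 3 = 666.15
  [9.5→11.5]: (189.4+155.5)/2 × 2 = 344.9
  [11.5→17.5]: (155.5+86.0)/2 × 6 = 724.5
  Sum = 4066.725 µg/L·h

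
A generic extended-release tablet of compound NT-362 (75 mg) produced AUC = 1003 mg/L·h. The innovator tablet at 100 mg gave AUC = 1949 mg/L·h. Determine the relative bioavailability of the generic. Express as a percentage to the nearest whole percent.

F_rel = (AUC_test/D_test) / (AUC_ref/D_ref)
      = (1003/75) / (1949/100)
      = 13.3733 / 19.49 = 0.6862 = 68.62%

F_rel = 69%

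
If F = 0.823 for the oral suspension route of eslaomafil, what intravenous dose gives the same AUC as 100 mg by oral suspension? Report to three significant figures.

Systemic exposure from an extravascular dose = F × D_ev, so the equivalent IV dose is F × D_ev.
D_iv = F × D_ev = 0.823 × 100 = 82.3 mg

D_iv = 82.3 mg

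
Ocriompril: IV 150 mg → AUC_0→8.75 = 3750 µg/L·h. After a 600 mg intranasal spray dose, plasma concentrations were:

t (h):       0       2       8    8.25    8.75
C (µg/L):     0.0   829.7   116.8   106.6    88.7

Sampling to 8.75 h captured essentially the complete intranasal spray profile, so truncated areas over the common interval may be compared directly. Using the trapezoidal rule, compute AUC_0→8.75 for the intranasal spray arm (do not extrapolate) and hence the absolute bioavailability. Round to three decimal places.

Trapezoidal AUC_0→8.75 (intranasal spray):
  [0→2]: (0.0+829.7)/2 × 2 = 829.7
  [2→8]: (829.7+116.8)/2 × 6 = 2839.5
  [8→8.25]: (116.8+106.6)/2 × 0.25 = 27.925
  [8.25→8.75]: (106.6+88.7)/2 × 0.5 = 48.825
  Sum = 3745.95 µg/L·h
F = (AUC_ev/D_ev)/(AUC_iv/D_iv) = (3745.95/600)/(3750/150) = 6.24325/25 = 0.2497

F = 0.250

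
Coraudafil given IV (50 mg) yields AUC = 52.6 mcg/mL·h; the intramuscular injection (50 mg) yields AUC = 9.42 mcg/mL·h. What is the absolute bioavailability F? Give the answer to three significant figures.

F = 0.179

F = (AUC_ev / D_ev) / (AUC_iv / D_iv)
  = (9.42/50) / (52.6/50)
  = 0.1884 / 1.052 = 0.1791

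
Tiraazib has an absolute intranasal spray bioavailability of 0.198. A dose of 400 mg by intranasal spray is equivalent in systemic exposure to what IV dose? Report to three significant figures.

Systemic exposure from an extravascular dose = F × D_ev, so the equivalent IV dose is F × D_ev.
D_iv = F × D_ev = 0.198 × 400 = 79.2 mg

D_iv = 79.2 mg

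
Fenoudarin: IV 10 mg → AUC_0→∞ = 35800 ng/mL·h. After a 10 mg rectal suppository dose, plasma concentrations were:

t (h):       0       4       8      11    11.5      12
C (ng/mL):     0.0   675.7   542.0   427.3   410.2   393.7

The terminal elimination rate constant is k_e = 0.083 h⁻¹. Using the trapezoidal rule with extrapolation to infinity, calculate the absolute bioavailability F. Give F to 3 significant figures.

Trapezoidal AUC_0→12 (rectal suppository):
  [0→4]: (0.0+675.7)/2 × 4 = 1351.4
  [4→8]: (675.7+542.0)/2 × 4 = 2435.4
  [8→11]: (542.0+427.3)/2 × 3 = 1453.95
  [11→11.5]: (427.3+410.2)/2 × 0.5 = 209.375
  [11.5→12]: (410.2+393.7)/2 × 0.5 = 200.975
  Sum = 5651.1 ng/mL·h
Tail: C_last/k_e = 393.7/0.083 = 4743.373
AUC_0→∞ (rectal suppository) = 5651.1 + 4743.373 = 10394.473 ng/mL·h
F = (AUC_ev/D_ev)/(AUC_iv/D_iv) = (10394.473/10)/(35800/10) = 1039.4473/3580 = 0.2903

F = 0.290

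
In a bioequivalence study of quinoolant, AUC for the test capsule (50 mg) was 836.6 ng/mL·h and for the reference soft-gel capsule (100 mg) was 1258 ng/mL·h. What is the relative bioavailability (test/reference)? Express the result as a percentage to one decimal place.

F_rel = 133.0%

F_rel = (AUC_test/D_test) / (AUC_ref/D_ref)
      = (836.6/50) / (1258/100)
      = 16.732 / 12.58 = 1.3300 = 133.00%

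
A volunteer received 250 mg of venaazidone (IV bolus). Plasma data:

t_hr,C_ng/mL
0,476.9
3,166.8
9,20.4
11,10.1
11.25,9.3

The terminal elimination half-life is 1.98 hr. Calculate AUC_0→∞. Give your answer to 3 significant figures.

AUC = 1590 ng/mL·hr

Trapezoidal AUC_0→11.25:
  [0→3]: (476.9+166.8)/2 × 3 = 965.55
  [3→9]: (166.8+20.4)/2 × 6 = 561.6
  [9→11]: (20.4+10.1)/2 × 2 = 30.5
  [11→11.25]: (10.1+9.3)/2 × 0.25 = 2.425
  Sum = 1560.075 ng/mL·hr
k_e = ln2 / t½ = 0.693147 / 1.98 = 0.3501 hr^-1
Extrapolated tail: C_last / k_e = 9.3 / 0.3501 = 26.564
AUC_0→∞ = 1560.075 + 26.564 = 1586.639 ng/mL·hr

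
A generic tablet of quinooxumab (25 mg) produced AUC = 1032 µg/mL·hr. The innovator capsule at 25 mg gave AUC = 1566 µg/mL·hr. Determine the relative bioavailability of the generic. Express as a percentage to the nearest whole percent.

F_rel = (AUC_test/D_test) / (AUC_ref/D_ref)
      = (1032/25) / (1566/25)
      = 41.28 / 62.64 = 0.6590 = 65.90%

F_rel = 66%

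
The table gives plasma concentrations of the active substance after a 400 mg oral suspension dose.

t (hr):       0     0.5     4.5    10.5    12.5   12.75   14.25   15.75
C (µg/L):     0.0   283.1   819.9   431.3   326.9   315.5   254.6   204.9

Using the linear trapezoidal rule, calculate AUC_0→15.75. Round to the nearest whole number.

Trapezoidal AUC_0→15.75:
  [0→0.5]: (0.0+283.1)/2 × 0.5 = 70.775
  [0.5→4.5]: (283.1+819.9)/2 × 4 = 2206.0
  [4.5→10.5]: (819.9+431.3)/2 × 6 = 3753.6
  [10.5→12.5]: (431.3+326.9)/2 × 2 = 758.2
  [12.5→12.75]: (326.9+315.5)/2 × 0.25 = 80.3
  [12.75→14.25]: (315.5+254.6)/2 × 1.5 = 427.575
  [14.25→15.75]: (254.6+204.9)/2 × 1.5 = 344.625
  Sum = 7641.075 µg/L·hr

AUC = 7641 µg/L·hr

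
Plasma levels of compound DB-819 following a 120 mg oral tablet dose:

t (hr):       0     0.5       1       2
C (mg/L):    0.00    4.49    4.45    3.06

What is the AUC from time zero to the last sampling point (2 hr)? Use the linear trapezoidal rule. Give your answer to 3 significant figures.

Trapezoidal AUC_0→2:
  [0→0.5]: (0.00+4.49)/2 × 0.5 = 1.1225
  [0.5→1]: (4.49+4.45)/2 × 0.5 = 2.235
  [1→2]: (4.45+3.06)/2 × 1 = 3.755
  Sum = 7.1125 mg/L·hr

AUC = 7.11 mg/L·hr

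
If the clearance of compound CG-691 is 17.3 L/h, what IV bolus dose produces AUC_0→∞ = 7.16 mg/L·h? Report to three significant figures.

Dose_iv = CL × AUC_0→∞
     = 17.3 × 7.16 = 123.868 mg

Dose = 124 mg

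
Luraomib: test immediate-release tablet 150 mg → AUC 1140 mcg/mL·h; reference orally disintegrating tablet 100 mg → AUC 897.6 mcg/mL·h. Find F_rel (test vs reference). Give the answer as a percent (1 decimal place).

F_rel = (AUC_test/D_test) / (AUC_ref/D_ref)
      = (1140/150) / (897.6/100)
      = 7.6 / 8.976 = 0.8467 = 84.67%

F_rel = 84.7%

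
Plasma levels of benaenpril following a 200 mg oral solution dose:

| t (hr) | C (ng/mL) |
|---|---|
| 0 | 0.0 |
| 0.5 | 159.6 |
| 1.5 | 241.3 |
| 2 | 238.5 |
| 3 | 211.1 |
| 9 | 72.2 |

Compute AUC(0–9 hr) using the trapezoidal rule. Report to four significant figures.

AUC = 1435 ng/mL·hr

Trapezoidal AUC_0→9:
  [0→0.5]: (0.0+159.6)/2 × 0.5 = 39.9
  [0.5→1.5]: (159.6+241.3)/2 × 1 = 200.45
  [1.5→2]: (241.3+238.5)/2 × 0.5 = 119.95
  [2→3]: (238.5+211.1)/2 × 1 = 224.8
  [3→9]: (211.1+72.2)/2 × 6 = 849.9
  Sum = 1435.0 ng/mL·hr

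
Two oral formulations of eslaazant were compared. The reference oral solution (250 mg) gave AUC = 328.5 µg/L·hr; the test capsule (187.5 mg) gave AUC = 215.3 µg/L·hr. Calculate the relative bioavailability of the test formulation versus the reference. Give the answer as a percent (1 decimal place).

F_rel = 87.4%

F_rel = (AUC_test/D_test) / (AUC_ref/D_ref)
      = (215.3/187.5) / (328.5/250)
      = 1.14827 / 1.314 = 0.8739 = 87.39%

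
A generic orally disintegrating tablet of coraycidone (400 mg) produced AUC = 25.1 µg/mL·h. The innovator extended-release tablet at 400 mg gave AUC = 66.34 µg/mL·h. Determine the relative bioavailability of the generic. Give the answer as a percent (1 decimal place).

F_rel = (AUC_test/D_test) / (AUC_ref/D_ref)
      = (25.1/400) / (66.34/400)
      = 0.06275 / 0.16585 = 0.3784 = 37.84%

F_rel = 37.8%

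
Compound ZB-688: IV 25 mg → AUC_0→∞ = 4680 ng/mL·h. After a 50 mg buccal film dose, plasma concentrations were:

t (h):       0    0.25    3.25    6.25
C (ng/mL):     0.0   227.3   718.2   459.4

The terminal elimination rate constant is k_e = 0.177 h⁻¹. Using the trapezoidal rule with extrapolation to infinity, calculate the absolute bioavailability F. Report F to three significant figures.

F = 0.621

Trapezoidal AUC_0→6.25 (buccal film):
  [0→0.25]: (0.0+227.3)/2 × 0.25 = 28.4125
  [0.25→3.25]: (227.3+718.2)/2 × 3 = 1418.25
  [3.25→6.25]: (718.2+459.4)/2 × 3 = 1766.4
  Sum = 3213.0625 ng/mL·h
Tail: C_last/k_e = 459.4/0.177 = 2595.480
AUC_0→∞ (buccal film) = 3213.0625 + 2595.480 = 5808.5425 ng/mL·h
F = (AUC_ev/D_ev)/(AUC_iv/D_iv) = (5808.5425/50)/(4680/25) = 116.17085/187.2 = 0.6206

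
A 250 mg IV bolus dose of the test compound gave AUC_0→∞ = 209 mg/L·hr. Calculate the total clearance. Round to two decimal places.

CL = 1.20 L/hr

CL = Dose_iv / AUC_0→∞
   = 250 / 209 = 1.19617 L/hr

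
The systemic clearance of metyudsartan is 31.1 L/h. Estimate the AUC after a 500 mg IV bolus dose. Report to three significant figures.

AUC_0→∞ = Dose_iv / CL
        = 500 / 31.1 = 16.0772 mg/L·h

AUC = 16.1 mg/L·h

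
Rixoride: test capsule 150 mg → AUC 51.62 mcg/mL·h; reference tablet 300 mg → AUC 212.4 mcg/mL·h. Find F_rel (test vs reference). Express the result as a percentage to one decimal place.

F_rel = (AUC_test/D_test) / (AUC_ref/D_ref)
      = (51.62/150) / (212.4/300)
      = 0.344133 / 0.708 = 0.4861 = 48.61%

F_rel = 48.6%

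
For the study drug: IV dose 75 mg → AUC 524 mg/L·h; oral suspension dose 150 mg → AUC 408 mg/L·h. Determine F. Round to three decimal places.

F = 0.389

F = (AUC_ev / D_ev) / (AUC_iv / D_iv)
  = (408/150) / (524/75)
  = 2.72 / 6.98667 = 0.3893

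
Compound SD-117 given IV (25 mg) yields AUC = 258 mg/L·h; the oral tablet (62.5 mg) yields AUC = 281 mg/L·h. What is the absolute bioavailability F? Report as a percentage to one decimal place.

F = (AUC_ev / D_ev) / (AUC_iv / D_iv)
  = (281/62.5) / (258/25)
  = 4.496 / 10.32 = 0.4357
  = 43.57%

F = 43.6%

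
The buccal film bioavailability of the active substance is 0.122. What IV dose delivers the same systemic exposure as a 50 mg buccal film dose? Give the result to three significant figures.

D_iv = 6.10 mg

Systemic exposure from an extravascular dose = F × D_ev, so the equivalent IV dose is F × D_ev.
D_iv = F × D_ev = 0.122 × 50 = 6.1 mg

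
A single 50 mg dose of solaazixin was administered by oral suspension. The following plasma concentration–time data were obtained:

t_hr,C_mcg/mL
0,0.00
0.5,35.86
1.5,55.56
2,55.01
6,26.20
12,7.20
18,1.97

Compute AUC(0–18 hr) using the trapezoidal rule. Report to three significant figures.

AUC = 372 mcg/mL·hr

Trapezoidal AUC_0→18:
  [0→0.5]: (0.00+35.86)/2 × 0.5 = 8.965
  [0.5→1.5]: (35.86+55.56)/2 × 1 = 45.71
  [1.5→2]: (55.56+55.01)/2 × 0.5 = 27.6425
  [2→6]: (55.01+26.20)/2 × 4 = 162.42
  [6→12]: (26.20+7.20)/2 × 6 = 100.2
  [12→18]: (7.20+1.97)/2 × 6 = 27.51
  Sum = 372.4475 mcg/mL·hr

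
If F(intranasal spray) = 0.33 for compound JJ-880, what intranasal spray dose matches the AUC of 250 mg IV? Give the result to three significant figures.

For equal systemic exposure: F × D_ev = D_iv
D_ev = D_iv / F = 250 / 0.33 = 757.576 mg

D_intranasal = 758 mg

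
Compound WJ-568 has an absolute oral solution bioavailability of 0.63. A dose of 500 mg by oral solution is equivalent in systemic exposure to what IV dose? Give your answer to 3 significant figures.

D_iv = 315 mg

Systemic exposure from an extravascular dose = F × D_ev, so the equivalent IV dose is F × D_ev.
D_iv = F × D_ev = 0.63 × 500 = 315 mg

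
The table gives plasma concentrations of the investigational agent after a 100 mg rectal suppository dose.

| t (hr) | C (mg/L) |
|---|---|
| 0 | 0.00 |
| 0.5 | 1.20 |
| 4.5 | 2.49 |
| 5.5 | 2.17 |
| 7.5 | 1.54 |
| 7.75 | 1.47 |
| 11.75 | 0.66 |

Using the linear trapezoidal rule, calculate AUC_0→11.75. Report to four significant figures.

AUC = 18.36 mg/L·hr

Trapezoidal AUC_0→11.75:
  [0→0.5]: (0.00+1.20)/2 × 0.5 = 0.3
  [0.5→4.5]: (1.20+2.49)/2 × 4 = 7.38
  [4.5→5.5]: (2.49+2.17)/2 × 1 = 2.33
  [5.5→7.5]: (2.17+1.54)/2 × 2 = 3.71
  [7.5→7.75]: (1.54+1.47)/2 × 0.25 = 0.37625
  [7.75→11.75]: (1.47+0.66)/2 × 4 = 4.26
  Sum = 18.35625 mg/L·hr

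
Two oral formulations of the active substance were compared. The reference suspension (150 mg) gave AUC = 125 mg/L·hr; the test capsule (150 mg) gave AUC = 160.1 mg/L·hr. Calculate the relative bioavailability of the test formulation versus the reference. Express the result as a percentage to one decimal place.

F_rel = (AUC_test/D_test) / (AUC_ref/D_ref)
      = (160.1/150) / (125/150)
      = 1.06733 / 0.833333 = 1.2808 = 128.08%

F_rel = 128.1%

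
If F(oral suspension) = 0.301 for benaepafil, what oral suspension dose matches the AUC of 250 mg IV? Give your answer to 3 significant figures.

D_oral = 831 mg

For equal systemic exposure: F × D_ev = D_iv
D_ev = D_iv / F = 250 / 0.301 = 830.565 mg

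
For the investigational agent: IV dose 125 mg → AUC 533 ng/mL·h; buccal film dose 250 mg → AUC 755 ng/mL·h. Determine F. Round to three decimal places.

F = 0.708

F = (AUC_ev / D_ev) / (AUC_iv / D_iv)
  = (755/250) / (533/125)
  = 3.02 / 4.264 = 0.7083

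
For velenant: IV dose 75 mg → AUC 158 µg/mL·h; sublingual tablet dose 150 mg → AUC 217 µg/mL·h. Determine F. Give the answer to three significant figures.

F = 0.687

F = (AUC_ev / D_ev) / (AUC_iv / D_iv)
  = (217/150) / (158/75)
  = 1.44667 / 2.10667 = 0.6867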